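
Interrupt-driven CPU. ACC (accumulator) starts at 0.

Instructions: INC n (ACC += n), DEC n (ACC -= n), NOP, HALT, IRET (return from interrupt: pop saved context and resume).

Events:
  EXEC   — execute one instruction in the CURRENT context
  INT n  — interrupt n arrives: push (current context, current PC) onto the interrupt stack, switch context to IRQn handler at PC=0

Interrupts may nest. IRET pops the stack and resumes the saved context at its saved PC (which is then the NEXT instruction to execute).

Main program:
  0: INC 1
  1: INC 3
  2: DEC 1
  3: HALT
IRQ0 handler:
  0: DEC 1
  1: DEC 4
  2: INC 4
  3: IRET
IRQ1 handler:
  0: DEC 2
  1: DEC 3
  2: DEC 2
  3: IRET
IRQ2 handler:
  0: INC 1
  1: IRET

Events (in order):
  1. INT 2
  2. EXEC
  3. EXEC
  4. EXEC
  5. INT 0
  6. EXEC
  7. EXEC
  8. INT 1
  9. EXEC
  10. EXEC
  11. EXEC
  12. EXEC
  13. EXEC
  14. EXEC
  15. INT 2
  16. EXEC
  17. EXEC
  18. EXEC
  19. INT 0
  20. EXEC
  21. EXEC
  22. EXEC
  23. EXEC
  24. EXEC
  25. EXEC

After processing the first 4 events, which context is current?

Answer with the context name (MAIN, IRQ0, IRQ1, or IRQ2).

Answer: MAIN

Derivation:
Event 1 (INT 2): INT 2 arrives: push (MAIN, PC=0), enter IRQ2 at PC=0 (depth now 1)
Event 2 (EXEC): [IRQ2] PC=0: INC 1 -> ACC=1
Event 3 (EXEC): [IRQ2] PC=1: IRET -> resume MAIN at PC=0 (depth now 0)
Event 4 (EXEC): [MAIN] PC=0: INC 1 -> ACC=2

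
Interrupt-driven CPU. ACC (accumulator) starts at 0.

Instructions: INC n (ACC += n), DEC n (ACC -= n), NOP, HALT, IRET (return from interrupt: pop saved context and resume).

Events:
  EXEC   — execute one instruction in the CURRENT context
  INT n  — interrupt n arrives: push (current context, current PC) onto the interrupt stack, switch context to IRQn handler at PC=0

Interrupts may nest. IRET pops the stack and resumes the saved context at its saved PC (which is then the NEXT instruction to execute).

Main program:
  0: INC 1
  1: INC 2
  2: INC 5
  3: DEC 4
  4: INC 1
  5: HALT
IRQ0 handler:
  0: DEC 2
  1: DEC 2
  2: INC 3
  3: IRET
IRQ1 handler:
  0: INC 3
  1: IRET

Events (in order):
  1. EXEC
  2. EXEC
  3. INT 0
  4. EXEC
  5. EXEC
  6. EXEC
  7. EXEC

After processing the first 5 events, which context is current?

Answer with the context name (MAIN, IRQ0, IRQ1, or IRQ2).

Event 1 (EXEC): [MAIN] PC=0: INC 1 -> ACC=1
Event 2 (EXEC): [MAIN] PC=1: INC 2 -> ACC=3
Event 3 (INT 0): INT 0 arrives: push (MAIN, PC=2), enter IRQ0 at PC=0 (depth now 1)
Event 4 (EXEC): [IRQ0] PC=0: DEC 2 -> ACC=1
Event 5 (EXEC): [IRQ0] PC=1: DEC 2 -> ACC=-1

Answer: IRQ0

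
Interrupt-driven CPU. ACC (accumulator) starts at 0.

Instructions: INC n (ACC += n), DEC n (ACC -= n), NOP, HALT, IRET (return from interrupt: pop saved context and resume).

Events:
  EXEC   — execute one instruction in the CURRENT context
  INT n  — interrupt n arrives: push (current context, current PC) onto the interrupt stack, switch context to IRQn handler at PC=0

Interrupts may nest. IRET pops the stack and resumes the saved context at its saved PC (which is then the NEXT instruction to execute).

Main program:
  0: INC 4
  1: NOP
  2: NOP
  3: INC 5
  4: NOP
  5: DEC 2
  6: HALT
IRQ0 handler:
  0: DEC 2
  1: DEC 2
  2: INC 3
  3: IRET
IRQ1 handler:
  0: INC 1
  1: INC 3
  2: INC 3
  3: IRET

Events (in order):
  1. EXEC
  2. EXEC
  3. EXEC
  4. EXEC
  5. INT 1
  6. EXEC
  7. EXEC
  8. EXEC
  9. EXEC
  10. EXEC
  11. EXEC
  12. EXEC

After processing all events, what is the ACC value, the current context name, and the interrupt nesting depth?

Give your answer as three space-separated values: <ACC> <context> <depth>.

Event 1 (EXEC): [MAIN] PC=0: INC 4 -> ACC=4
Event 2 (EXEC): [MAIN] PC=1: NOP
Event 3 (EXEC): [MAIN] PC=2: NOP
Event 4 (EXEC): [MAIN] PC=3: INC 5 -> ACC=9
Event 5 (INT 1): INT 1 arrives: push (MAIN, PC=4), enter IRQ1 at PC=0 (depth now 1)
Event 6 (EXEC): [IRQ1] PC=0: INC 1 -> ACC=10
Event 7 (EXEC): [IRQ1] PC=1: INC 3 -> ACC=13
Event 8 (EXEC): [IRQ1] PC=2: INC 3 -> ACC=16
Event 9 (EXEC): [IRQ1] PC=3: IRET -> resume MAIN at PC=4 (depth now 0)
Event 10 (EXEC): [MAIN] PC=4: NOP
Event 11 (EXEC): [MAIN] PC=5: DEC 2 -> ACC=14
Event 12 (EXEC): [MAIN] PC=6: HALT

Answer: 14 MAIN 0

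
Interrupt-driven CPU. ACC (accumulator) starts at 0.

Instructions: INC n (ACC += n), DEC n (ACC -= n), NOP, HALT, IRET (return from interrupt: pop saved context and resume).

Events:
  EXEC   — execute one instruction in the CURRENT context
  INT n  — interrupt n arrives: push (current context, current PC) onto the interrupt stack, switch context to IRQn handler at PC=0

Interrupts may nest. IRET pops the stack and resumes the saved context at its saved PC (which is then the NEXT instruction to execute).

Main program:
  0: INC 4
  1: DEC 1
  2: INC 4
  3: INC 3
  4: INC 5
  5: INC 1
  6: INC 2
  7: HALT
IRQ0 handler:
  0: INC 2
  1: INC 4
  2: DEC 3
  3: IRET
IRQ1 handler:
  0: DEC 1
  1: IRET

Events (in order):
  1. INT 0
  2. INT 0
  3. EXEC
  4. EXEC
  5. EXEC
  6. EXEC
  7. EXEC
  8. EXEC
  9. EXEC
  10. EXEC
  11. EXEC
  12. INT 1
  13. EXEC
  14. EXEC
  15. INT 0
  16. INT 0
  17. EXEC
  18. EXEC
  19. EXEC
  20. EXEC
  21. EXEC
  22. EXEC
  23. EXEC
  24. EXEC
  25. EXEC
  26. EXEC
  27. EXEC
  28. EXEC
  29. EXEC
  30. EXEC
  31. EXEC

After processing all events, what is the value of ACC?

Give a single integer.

Event 1 (INT 0): INT 0 arrives: push (MAIN, PC=0), enter IRQ0 at PC=0 (depth now 1)
Event 2 (INT 0): INT 0 arrives: push (IRQ0, PC=0), enter IRQ0 at PC=0 (depth now 2)
Event 3 (EXEC): [IRQ0] PC=0: INC 2 -> ACC=2
Event 4 (EXEC): [IRQ0] PC=1: INC 4 -> ACC=6
Event 5 (EXEC): [IRQ0] PC=2: DEC 3 -> ACC=3
Event 6 (EXEC): [IRQ0] PC=3: IRET -> resume IRQ0 at PC=0 (depth now 1)
Event 7 (EXEC): [IRQ0] PC=0: INC 2 -> ACC=5
Event 8 (EXEC): [IRQ0] PC=1: INC 4 -> ACC=9
Event 9 (EXEC): [IRQ0] PC=2: DEC 3 -> ACC=6
Event 10 (EXEC): [IRQ0] PC=3: IRET -> resume MAIN at PC=0 (depth now 0)
Event 11 (EXEC): [MAIN] PC=0: INC 4 -> ACC=10
Event 12 (INT 1): INT 1 arrives: push (MAIN, PC=1), enter IRQ1 at PC=0 (depth now 1)
Event 13 (EXEC): [IRQ1] PC=0: DEC 1 -> ACC=9
Event 14 (EXEC): [IRQ1] PC=1: IRET -> resume MAIN at PC=1 (depth now 0)
Event 15 (INT 0): INT 0 arrives: push (MAIN, PC=1), enter IRQ0 at PC=0 (depth now 1)
Event 16 (INT 0): INT 0 arrives: push (IRQ0, PC=0), enter IRQ0 at PC=0 (depth now 2)
Event 17 (EXEC): [IRQ0] PC=0: INC 2 -> ACC=11
Event 18 (EXEC): [IRQ0] PC=1: INC 4 -> ACC=15
Event 19 (EXEC): [IRQ0] PC=2: DEC 3 -> ACC=12
Event 20 (EXEC): [IRQ0] PC=3: IRET -> resume IRQ0 at PC=0 (depth now 1)
Event 21 (EXEC): [IRQ0] PC=0: INC 2 -> ACC=14
Event 22 (EXEC): [IRQ0] PC=1: INC 4 -> ACC=18
Event 23 (EXEC): [IRQ0] PC=2: DEC 3 -> ACC=15
Event 24 (EXEC): [IRQ0] PC=3: IRET -> resume MAIN at PC=1 (depth now 0)
Event 25 (EXEC): [MAIN] PC=1: DEC 1 -> ACC=14
Event 26 (EXEC): [MAIN] PC=2: INC 4 -> ACC=18
Event 27 (EXEC): [MAIN] PC=3: INC 3 -> ACC=21
Event 28 (EXEC): [MAIN] PC=4: INC 5 -> ACC=26
Event 29 (EXEC): [MAIN] PC=5: INC 1 -> ACC=27
Event 30 (EXEC): [MAIN] PC=6: INC 2 -> ACC=29
Event 31 (EXEC): [MAIN] PC=7: HALT

Answer: 29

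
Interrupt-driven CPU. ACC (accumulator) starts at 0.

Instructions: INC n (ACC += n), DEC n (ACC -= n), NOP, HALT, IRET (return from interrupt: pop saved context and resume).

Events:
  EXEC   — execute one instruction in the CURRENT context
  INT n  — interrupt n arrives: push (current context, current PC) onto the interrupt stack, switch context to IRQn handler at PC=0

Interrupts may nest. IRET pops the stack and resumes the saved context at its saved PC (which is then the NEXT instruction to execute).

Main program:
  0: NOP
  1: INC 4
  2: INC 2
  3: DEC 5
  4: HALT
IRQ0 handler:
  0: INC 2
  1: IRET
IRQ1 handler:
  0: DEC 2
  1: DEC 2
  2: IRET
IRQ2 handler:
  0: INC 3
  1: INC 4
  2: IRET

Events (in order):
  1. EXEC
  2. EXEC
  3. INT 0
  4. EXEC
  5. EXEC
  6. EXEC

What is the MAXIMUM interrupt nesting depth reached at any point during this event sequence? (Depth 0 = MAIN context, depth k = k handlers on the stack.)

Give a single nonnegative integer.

Event 1 (EXEC): [MAIN] PC=0: NOP [depth=0]
Event 2 (EXEC): [MAIN] PC=1: INC 4 -> ACC=4 [depth=0]
Event 3 (INT 0): INT 0 arrives: push (MAIN, PC=2), enter IRQ0 at PC=0 (depth now 1) [depth=1]
Event 4 (EXEC): [IRQ0] PC=0: INC 2 -> ACC=6 [depth=1]
Event 5 (EXEC): [IRQ0] PC=1: IRET -> resume MAIN at PC=2 (depth now 0) [depth=0]
Event 6 (EXEC): [MAIN] PC=2: INC 2 -> ACC=8 [depth=0]
Max depth observed: 1

Answer: 1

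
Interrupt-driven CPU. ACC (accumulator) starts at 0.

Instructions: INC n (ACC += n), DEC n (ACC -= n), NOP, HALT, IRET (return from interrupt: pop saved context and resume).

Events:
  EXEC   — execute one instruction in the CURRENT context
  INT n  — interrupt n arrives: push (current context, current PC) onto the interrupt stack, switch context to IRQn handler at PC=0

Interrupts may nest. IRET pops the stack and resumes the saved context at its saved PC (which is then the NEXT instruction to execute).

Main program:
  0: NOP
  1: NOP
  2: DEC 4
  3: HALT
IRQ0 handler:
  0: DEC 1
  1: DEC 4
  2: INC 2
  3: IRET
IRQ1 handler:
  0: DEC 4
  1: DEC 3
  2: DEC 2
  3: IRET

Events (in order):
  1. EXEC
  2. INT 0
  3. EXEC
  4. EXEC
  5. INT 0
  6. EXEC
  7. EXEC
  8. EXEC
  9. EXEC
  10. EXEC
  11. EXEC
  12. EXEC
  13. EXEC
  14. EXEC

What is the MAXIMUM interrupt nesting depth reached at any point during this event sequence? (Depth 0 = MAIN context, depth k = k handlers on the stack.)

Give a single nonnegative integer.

Answer: 2

Derivation:
Event 1 (EXEC): [MAIN] PC=0: NOP [depth=0]
Event 2 (INT 0): INT 0 arrives: push (MAIN, PC=1), enter IRQ0 at PC=0 (depth now 1) [depth=1]
Event 3 (EXEC): [IRQ0] PC=0: DEC 1 -> ACC=-1 [depth=1]
Event 4 (EXEC): [IRQ0] PC=1: DEC 4 -> ACC=-5 [depth=1]
Event 5 (INT 0): INT 0 arrives: push (IRQ0, PC=2), enter IRQ0 at PC=0 (depth now 2) [depth=2]
Event 6 (EXEC): [IRQ0] PC=0: DEC 1 -> ACC=-6 [depth=2]
Event 7 (EXEC): [IRQ0] PC=1: DEC 4 -> ACC=-10 [depth=2]
Event 8 (EXEC): [IRQ0] PC=2: INC 2 -> ACC=-8 [depth=2]
Event 9 (EXEC): [IRQ0] PC=3: IRET -> resume IRQ0 at PC=2 (depth now 1) [depth=1]
Event 10 (EXEC): [IRQ0] PC=2: INC 2 -> ACC=-6 [depth=1]
Event 11 (EXEC): [IRQ0] PC=3: IRET -> resume MAIN at PC=1 (depth now 0) [depth=0]
Event 12 (EXEC): [MAIN] PC=1: NOP [depth=0]
Event 13 (EXEC): [MAIN] PC=2: DEC 4 -> ACC=-10 [depth=0]
Event 14 (EXEC): [MAIN] PC=3: HALT [depth=0]
Max depth observed: 2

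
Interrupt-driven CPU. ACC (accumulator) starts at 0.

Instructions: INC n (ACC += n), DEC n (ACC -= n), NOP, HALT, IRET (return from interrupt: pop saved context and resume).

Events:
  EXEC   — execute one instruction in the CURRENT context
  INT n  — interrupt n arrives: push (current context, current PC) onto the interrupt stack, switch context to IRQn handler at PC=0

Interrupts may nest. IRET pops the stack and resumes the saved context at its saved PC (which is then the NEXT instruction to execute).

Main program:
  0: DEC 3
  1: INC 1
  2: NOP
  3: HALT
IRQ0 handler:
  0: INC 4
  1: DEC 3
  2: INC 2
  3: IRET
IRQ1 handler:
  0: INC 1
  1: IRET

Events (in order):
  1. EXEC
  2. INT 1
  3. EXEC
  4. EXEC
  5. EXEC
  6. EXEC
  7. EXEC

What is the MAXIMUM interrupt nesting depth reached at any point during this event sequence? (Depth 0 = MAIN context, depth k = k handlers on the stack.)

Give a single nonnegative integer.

Event 1 (EXEC): [MAIN] PC=0: DEC 3 -> ACC=-3 [depth=0]
Event 2 (INT 1): INT 1 arrives: push (MAIN, PC=1), enter IRQ1 at PC=0 (depth now 1) [depth=1]
Event 3 (EXEC): [IRQ1] PC=0: INC 1 -> ACC=-2 [depth=1]
Event 4 (EXEC): [IRQ1] PC=1: IRET -> resume MAIN at PC=1 (depth now 0) [depth=0]
Event 5 (EXEC): [MAIN] PC=1: INC 1 -> ACC=-1 [depth=0]
Event 6 (EXEC): [MAIN] PC=2: NOP [depth=0]
Event 7 (EXEC): [MAIN] PC=3: HALT [depth=0]
Max depth observed: 1

Answer: 1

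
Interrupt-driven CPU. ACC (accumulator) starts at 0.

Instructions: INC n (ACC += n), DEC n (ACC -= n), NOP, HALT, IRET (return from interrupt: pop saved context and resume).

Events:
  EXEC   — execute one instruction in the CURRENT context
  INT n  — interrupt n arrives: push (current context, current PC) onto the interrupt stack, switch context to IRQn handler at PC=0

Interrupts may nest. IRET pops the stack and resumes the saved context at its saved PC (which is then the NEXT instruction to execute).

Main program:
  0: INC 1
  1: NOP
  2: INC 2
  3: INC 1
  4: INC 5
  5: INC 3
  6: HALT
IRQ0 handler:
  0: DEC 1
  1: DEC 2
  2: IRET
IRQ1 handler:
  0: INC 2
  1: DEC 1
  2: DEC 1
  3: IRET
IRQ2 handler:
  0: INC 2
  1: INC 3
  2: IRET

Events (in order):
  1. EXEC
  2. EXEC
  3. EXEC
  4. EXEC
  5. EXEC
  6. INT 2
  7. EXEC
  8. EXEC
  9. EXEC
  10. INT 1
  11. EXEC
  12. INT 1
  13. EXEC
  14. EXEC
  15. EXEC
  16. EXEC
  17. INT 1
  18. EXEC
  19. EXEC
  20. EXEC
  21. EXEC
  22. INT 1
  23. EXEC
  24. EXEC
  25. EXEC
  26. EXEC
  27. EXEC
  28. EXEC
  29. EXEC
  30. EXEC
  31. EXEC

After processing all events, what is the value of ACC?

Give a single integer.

Answer: 17

Derivation:
Event 1 (EXEC): [MAIN] PC=0: INC 1 -> ACC=1
Event 2 (EXEC): [MAIN] PC=1: NOP
Event 3 (EXEC): [MAIN] PC=2: INC 2 -> ACC=3
Event 4 (EXEC): [MAIN] PC=3: INC 1 -> ACC=4
Event 5 (EXEC): [MAIN] PC=4: INC 5 -> ACC=9
Event 6 (INT 2): INT 2 arrives: push (MAIN, PC=5), enter IRQ2 at PC=0 (depth now 1)
Event 7 (EXEC): [IRQ2] PC=0: INC 2 -> ACC=11
Event 8 (EXEC): [IRQ2] PC=1: INC 3 -> ACC=14
Event 9 (EXEC): [IRQ2] PC=2: IRET -> resume MAIN at PC=5 (depth now 0)
Event 10 (INT 1): INT 1 arrives: push (MAIN, PC=5), enter IRQ1 at PC=0 (depth now 1)
Event 11 (EXEC): [IRQ1] PC=0: INC 2 -> ACC=16
Event 12 (INT 1): INT 1 arrives: push (IRQ1, PC=1), enter IRQ1 at PC=0 (depth now 2)
Event 13 (EXEC): [IRQ1] PC=0: INC 2 -> ACC=18
Event 14 (EXEC): [IRQ1] PC=1: DEC 1 -> ACC=17
Event 15 (EXEC): [IRQ1] PC=2: DEC 1 -> ACC=16
Event 16 (EXEC): [IRQ1] PC=3: IRET -> resume IRQ1 at PC=1 (depth now 1)
Event 17 (INT 1): INT 1 arrives: push (IRQ1, PC=1), enter IRQ1 at PC=0 (depth now 2)
Event 18 (EXEC): [IRQ1] PC=0: INC 2 -> ACC=18
Event 19 (EXEC): [IRQ1] PC=1: DEC 1 -> ACC=17
Event 20 (EXEC): [IRQ1] PC=2: DEC 1 -> ACC=16
Event 21 (EXEC): [IRQ1] PC=3: IRET -> resume IRQ1 at PC=1 (depth now 1)
Event 22 (INT 1): INT 1 arrives: push (IRQ1, PC=1), enter IRQ1 at PC=0 (depth now 2)
Event 23 (EXEC): [IRQ1] PC=0: INC 2 -> ACC=18
Event 24 (EXEC): [IRQ1] PC=1: DEC 1 -> ACC=17
Event 25 (EXEC): [IRQ1] PC=2: DEC 1 -> ACC=16
Event 26 (EXEC): [IRQ1] PC=3: IRET -> resume IRQ1 at PC=1 (depth now 1)
Event 27 (EXEC): [IRQ1] PC=1: DEC 1 -> ACC=15
Event 28 (EXEC): [IRQ1] PC=2: DEC 1 -> ACC=14
Event 29 (EXEC): [IRQ1] PC=3: IRET -> resume MAIN at PC=5 (depth now 0)
Event 30 (EXEC): [MAIN] PC=5: INC 3 -> ACC=17
Event 31 (EXEC): [MAIN] PC=6: HALT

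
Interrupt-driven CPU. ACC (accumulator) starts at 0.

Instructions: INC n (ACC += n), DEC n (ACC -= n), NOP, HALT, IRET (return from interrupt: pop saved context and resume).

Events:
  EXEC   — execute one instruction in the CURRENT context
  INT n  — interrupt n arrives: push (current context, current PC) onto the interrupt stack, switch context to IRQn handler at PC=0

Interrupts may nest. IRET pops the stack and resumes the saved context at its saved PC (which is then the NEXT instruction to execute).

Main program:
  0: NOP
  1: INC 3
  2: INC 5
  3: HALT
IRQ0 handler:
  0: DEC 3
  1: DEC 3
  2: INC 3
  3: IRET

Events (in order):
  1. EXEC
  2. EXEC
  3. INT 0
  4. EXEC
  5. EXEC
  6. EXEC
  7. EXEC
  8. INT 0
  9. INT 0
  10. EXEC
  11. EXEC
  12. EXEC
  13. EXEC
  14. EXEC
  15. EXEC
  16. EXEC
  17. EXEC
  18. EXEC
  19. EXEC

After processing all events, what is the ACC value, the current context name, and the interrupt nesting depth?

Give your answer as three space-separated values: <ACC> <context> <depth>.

Answer: -1 MAIN 0

Derivation:
Event 1 (EXEC): [MAIN] PC=0: NOP
Event 2 (EXEC): [MAIN] PC=1: INC 3 -> ACC=3
Event 3 (INT 0): INT 0 arrives: push (MAIN, PC=2), enter IRQ0 at PC=0 (depth now 1)
Event 4 (EXEC): [IRQ0] PC=0: DEC 3 -> ACC=0
Event 5 (EXEC): [IRQ0] PC=1: DEC 3 -> ACC=-3
Event 6 (EXEC): [IRQ0] PC=2: INC 3 -> ACC=0
Event 7 (EXEC): [IRQ0] PC=3: IRET -> resume MAIN at PC=2 (depth now 0)
Event 8 (INT 0): INT 0 arrives: push (MAIN, PC=2), enter IRQ0 at PC=0 (depth now 1)
Event 9 (INT 0): INT 0 arrives: push (IRQ0, PC=0), enter IRQ0 at PC=0 (depth now 2)
Event 10 (EXEC): [IRQ0] PC=0: DEC 3 -> ACC=-3
Event 11 (EXEC): [IRQ0] PC=1: DEC 3 -> ACC=-6
Event 12 (EXEC): [IRQ0] PC=2: INC 3 -> ACC=-3
Event 13 (EXEC): [IRQ0] PC=3: IRET -> resume IRQ0 at PC=0 (depth now 1)
Event 14 (EXEC): [IRQ0] PC=0: DEC 3 -> ACC=-6
Event 15 (EXEC): [IRQ0] PC=1: DEC 3 -> ACC=-9
Event 16 (EXEC): [IRQ0] PC=2: INC 3 -> ACC=-6
Event 17 (EXEC): [IRQ0] PC=3: IRET -> resume MAIN at PC=2 (depth now 0)
Event 18 (EXEC): [MAIN] PC=2: INC 5 -> ACC=-1
Event 19 (EXEC): [MAIN] PC=3: HALT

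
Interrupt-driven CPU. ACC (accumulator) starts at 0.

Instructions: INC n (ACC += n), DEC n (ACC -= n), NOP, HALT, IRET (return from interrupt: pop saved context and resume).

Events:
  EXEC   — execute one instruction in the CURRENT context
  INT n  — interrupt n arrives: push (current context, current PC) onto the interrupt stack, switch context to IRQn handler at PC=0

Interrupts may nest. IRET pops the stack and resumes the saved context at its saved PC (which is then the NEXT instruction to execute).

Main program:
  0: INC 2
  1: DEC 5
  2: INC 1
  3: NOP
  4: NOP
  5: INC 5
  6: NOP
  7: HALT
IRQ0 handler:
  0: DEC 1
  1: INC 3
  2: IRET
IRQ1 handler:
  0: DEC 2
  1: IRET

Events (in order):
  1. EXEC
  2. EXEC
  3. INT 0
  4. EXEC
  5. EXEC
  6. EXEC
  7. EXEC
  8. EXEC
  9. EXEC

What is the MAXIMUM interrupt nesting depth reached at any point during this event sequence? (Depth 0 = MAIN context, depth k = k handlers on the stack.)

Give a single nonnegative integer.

Answer: 1

Derivation:
Event 1 (EXEC): [MAIN] PC=0: INC 2 -> ACC=2 [depth=0]
Event 2 (EXEC): [MAIN] PC=1: DEC 5 -> ACC=-3 [depth=0]
Event 3 (INT 0): INT 0 arrives: push (MAIN, PC=2), enter IRQ0 at PC=0 (depth now 1) [depth=1]
Event 4 (EXEC): [IRQ0] PC=0: DEC 1 -> ACC=-4 [depth=1]
Event 5 (EXEC): [IRQ0] PC=1: INC 3 -> ACC=-1 [depth=1]
Event 6 (EXEC): [IRQ0] PC=2: IRET -> resume MAIN at PC=2 (depth now 0) [depth=0]
Event 7 (EXEC): [MAIN] PC=2: INC 1 -> ACC=0 [depth=0]
Event 8 (EXEC): [MAIN] PC=3: NOP [depth=0]
Event 9 (EXEC): [MAIN] PC=4: NOP [depth=0]
Max depth observed: 1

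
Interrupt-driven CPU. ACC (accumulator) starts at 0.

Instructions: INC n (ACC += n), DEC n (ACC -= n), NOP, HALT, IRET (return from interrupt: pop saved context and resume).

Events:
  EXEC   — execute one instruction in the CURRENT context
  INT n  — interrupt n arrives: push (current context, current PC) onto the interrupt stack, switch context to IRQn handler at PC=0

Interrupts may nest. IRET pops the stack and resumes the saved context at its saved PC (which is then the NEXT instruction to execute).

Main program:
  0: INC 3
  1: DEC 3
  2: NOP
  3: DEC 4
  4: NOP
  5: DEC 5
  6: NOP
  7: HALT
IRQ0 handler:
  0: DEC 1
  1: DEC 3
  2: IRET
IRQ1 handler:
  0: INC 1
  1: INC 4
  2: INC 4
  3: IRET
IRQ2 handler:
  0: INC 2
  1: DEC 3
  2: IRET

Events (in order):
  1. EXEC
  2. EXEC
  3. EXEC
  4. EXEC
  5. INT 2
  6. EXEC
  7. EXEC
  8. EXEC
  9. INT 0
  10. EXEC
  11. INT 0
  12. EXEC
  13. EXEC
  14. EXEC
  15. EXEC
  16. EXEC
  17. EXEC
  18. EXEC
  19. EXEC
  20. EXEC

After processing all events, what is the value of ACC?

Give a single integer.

Event 1 (EXEC): [MAIN] PC=0: INC 3 -> ACC=3
Event 2 (EXEC): [MAIN] PC=1: DEC 3 -> ACC=0
Event 3 (EXEC): [MAIN] PC=2: NOP
Event 4 (EXEC): [MAIN] PC=3: DEC 4 -> ACC=-4
Event 5 (INT 2): INT 2 arrives: push (MAIN, PC=4), enter IRQ2 at PC=0 (depth now 1)
Event 6 (EXEC): [IRQ2] PC=0: INC 2 -> ACC=-2
Event 7 (EXEC): [IRQ2] PC=1: DEC 3 -> ACC=-5
Event 8 (EXEC): [IRQ2] PC=2: IRET -> resume MAIN at PC=4 (depth now 0)
Event 9 (INT 0): INT 0 arrives: push (MAIN, PC=4), enter IRQ0 at PC=0 (depth now 1)
Event 10 (EXEC): [IRQ0] PC=0: DEC 1 -> ACC=-6
Event 11 (INT 0): INT 0 arrives: push (IRQ0, PC=1), enter IRQ0 at PC=0 (depth now 2)
Event 12 (EXEC): [IRQ0] PC=0: DEC 1 -> ACC=-7
Event 13 (EXEC): [IRQ0] PC=1: DEC 3 -> ACC=-10
Event 14 (EXEC): [IRQ0] PC=2: IRET -> resume IRQ0 at PC=1 (depth now 1)
Event 15 (EXEC): [IRQ0] PC=1: DEC 3 -> ACC=-13
Event 16 (EXEC): [IRQ0] PC=2: IRET -> resume MAIN at PC=4 (depth now 0)
Event 17 (EXEC): [MAIN] PC=4: NOP
Event 18 (EXEC): [MAIN] PC=5: DEC 5 -> ACC=-18
Event 19 (EXEC): [MAIN] PC=6: NOP
Event 20 (EXEC): [MAIN] PC=7: HALT

Answer: -18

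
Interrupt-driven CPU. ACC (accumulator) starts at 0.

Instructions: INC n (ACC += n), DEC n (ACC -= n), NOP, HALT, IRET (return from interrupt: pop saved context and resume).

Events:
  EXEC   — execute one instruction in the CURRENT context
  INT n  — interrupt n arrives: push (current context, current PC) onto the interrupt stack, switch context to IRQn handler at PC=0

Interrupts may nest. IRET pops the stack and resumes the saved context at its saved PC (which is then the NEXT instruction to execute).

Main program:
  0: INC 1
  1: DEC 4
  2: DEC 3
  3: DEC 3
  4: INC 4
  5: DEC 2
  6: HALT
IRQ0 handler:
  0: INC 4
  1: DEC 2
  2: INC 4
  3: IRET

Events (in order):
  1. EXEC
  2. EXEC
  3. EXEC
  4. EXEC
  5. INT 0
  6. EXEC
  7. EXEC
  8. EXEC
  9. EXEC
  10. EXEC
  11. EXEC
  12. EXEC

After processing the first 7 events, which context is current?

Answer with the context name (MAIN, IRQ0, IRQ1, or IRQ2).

Event 1 (EXEC): [MAIN] PC=0: INC 1 -> ACC=1
Event 2 (EXEC): [MAIN] PC=1: DEC 4 -> ACC=-3
Event 3 (EXEC): [MAIN] PC=2: DEC 3 -> ACC=-6
Event 4 (EXEC): [MAIN] PC=3: DEC 3 -> ACC=-9
Event 5 (INT 0): INT 0 arrives: push (MAIN, PC=4), enter IRQ0 at PC=0 (depth now 1)
Event 6 (EXEC): [IRQ0] PC=0: INC 4 -> ACC=-5
Event 7 (EXEC): [IRQ0] PC=1: DEC 2 -> ACC=-7

Answer: IRQ0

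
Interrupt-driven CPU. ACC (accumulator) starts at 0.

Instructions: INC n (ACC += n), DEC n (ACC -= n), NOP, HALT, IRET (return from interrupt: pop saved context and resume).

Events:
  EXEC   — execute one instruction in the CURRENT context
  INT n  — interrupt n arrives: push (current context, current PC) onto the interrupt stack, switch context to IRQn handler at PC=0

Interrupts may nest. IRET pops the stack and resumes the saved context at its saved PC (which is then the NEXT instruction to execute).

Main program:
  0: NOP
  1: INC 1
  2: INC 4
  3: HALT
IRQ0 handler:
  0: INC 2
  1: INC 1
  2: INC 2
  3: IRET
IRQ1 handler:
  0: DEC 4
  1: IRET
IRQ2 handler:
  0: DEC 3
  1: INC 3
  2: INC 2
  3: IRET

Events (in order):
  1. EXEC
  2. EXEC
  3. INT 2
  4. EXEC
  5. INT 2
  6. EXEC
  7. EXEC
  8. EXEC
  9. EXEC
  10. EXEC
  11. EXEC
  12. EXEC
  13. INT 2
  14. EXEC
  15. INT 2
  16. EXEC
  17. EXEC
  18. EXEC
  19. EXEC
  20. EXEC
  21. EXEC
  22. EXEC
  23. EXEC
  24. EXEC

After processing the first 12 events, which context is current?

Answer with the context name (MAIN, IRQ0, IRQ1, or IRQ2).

Answer: MAIN

Derivation:
Event 1 (EXEC): [MAIN] PC=0: NOP
Event 2 (EXEC): [MAIN] PC=1: INC 1 -> ACC=1
Event 3 (INT 2): INT 2 arrives: push (MAIN, PC=2), enter IRQ2 at PC=0 (depth now 1)
Event 4 (EXEC): [IRQ2] PC=0: DEC 3 -> ACC=-2
Event 5 (INT 2): INT 2 arrives: push (IRQ2, PC=1), enter IRQ2 at PC=0 (depth now 2)
Event 6 (EXEC): [IRQ2] PC=0: DEC 3 -> ACC=-5
Event 7 (EXEC): [IRQ2] PC=1: INC 3 -> ACC=-2
Event 8 (EXEC): [IRQ2] PC=2: INC 2 -> ACC=0
Event 9 (EXEC): [IRQ2] PC=3: IRET -> resume IRQ2 at PC=1 (depth now 1)
Event 10 (EXEC): [IRQ2] PC=1: INC 3 -> ACC=3
Event 11 (EXEC): [IRQ2] PC=2: INC 2 -> ACC=5
Event 12 (EXEC): [IRQ2] PC=3: IRET -> resume MAIN at PC=2 (depth now 0)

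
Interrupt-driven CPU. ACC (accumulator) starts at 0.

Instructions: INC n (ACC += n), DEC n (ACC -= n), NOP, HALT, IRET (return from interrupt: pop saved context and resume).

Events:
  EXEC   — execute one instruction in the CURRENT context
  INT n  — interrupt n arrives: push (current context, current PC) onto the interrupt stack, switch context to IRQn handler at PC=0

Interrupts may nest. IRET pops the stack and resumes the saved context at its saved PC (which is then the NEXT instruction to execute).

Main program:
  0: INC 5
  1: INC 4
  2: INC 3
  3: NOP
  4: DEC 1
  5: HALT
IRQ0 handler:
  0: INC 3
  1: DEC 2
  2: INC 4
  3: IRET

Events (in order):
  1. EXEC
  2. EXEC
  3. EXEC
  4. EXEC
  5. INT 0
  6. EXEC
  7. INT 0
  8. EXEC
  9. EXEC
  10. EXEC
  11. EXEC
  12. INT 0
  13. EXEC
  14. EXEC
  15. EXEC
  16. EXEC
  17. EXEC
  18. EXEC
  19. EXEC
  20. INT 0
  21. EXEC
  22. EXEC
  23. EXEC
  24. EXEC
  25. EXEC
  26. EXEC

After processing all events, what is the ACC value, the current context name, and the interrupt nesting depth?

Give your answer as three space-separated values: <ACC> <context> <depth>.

Answer: 31 MAIN 0

Derivation:
Event 1 (EXEC): [MAIN] PC=0: INC 5 -> ACC=5
Event 2 (EXEC): [MAIN] PC=1: INC 4 -> ACC=9
Event 3 (EXEC): [MAIN] PC=2: INC 3 -> ACC=12
Event 4 (EXEC): [MAIN] PC=3: NOP
Event 5 (INT 0): INT 0 arrives: push (MAIN, PC=4), enter IRQ0 at PC=0 (depth now 1)
Event 6 (EXEC): [IRQ0] PC=0: INC 3 -> ACC=15
Event 7 (INT 0): INT 0 arrives: push (IRQ0, PC=1), enter IRQ0 at PC=0 (depth now 2)
Event 8 (EXEC): [IRQ0] PC=0: INC 3 -> ACC=18
Event 9 (EXEC): [IRQ0] PC=1: DEC 2 -> ACC=16
Event 10 (EXEC): [IRQ0] PC=2: INC 4 -> ACC=20
Event 11 (EXEC): [IRQ0] PC=3: IRET -> resume IRQ0 at PC=1 (depth now 1)
Event 12 (INT 0): INT 0 arrives: push (IRQ0, PC=1), enter IRQ0 at PC=0 (depth now 2)
Event 13 (EXEC): [IRQ0] PC=0: INC 3 -> ACC=23
Event 14 (EXEC): [IRQ0] PC=1: DEC 2 -> ACC=21
Event 15 (EXEC): [IRQ0] PC=2: INC 4 -> ACC=25
Event 16 (EXEC): [IRQ0] PC=3: IRET -> resume IRQ0 at PC=1 (depth now 1)
Event 17 (EXEC): [IRQ0] PC=1: DEC 2 -> ACC=23
Event 18 (EXEC): [IRQ0] PC=2: INC 4 -> ACC=27
Event 19 (EXEC): [IRQ0] PC=3: IRET -> resume MAIN at PC=4 (depth now 0)
Event 20 (INT 0): INT 0 arrives: push (MAIN, PC=4), enter IRQ0 at PC=0 (depth now 1)
Event 21 (EXEC): [IRQ0] PC=0: INC 3 -> ACC=30
Event 22 (EXEC): [IRQ0] PC=1: DEC 2 -> ACC=28
Event 23 (EXEC): [IRQ0] PC=2: INC 4 -> ACC=32
Event 24 (EXEC): [IRQ0] PC=3: IRET -> resume MAIN at PC=4 (depth now 0)
Event 25 (EXEC): [MAIN] PC=4: DEC 1 -> ACC=31
Event 26 (EXEC): [MAIN] PC=5: HALT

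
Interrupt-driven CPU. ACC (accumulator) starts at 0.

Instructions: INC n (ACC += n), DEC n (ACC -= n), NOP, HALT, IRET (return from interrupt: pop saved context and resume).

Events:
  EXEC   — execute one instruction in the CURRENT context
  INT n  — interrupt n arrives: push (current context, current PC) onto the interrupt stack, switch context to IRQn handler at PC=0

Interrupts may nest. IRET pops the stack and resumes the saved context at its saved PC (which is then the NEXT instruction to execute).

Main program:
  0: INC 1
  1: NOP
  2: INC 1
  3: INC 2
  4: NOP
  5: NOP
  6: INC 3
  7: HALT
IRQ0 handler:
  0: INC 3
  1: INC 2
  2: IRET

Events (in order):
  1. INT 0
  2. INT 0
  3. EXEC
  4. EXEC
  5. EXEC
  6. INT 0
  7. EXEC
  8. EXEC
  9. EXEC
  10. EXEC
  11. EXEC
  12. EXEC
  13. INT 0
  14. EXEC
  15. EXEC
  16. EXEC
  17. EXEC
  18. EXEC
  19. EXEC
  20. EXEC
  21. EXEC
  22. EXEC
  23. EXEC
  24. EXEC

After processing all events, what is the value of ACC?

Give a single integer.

Answer: 27

Derivation:
Event 1 (INT 0): INT 0 arrives: push (MAIN, PC=0), enter IRQ0 at PC=0 (depth now 1)
Event 2 (INT 0): INT 0 arrives: push (IRQ0, PC=0), enter IRQ0 at PC=0 (depth now 2)
Event 3 (EXEC): [IRQ0] PC=0: INC 3 -> ACC=3
Event 4 (EXEC): [IRQ0] PC=1: INC 2 -> ACC=5
Event 5 (EXEC): [IRQ0] PC=2: IRET -> resume IRQ0 at PC=0 (depth now 1)
Event 6 (INT 0): INT 0 arrives: push (IRQ0, PC=0), enter IRQ0 at PC=0 (depth now 2)
Event 7 (EXEC): [IRQ0] PC=0: INC 3 -> ACC=8
Event 8 (EXEC): [IRQ0] PC=1: INC 2 -> ACC=10
Event 9 (EXEC): [IRQ0] PC=2: IRET -> resume IRQ0 at PC=0 (depth now 1)
Event 10 (EXEC): [IRQ0] PC=0: INC 3 -> ACC=13
Event 11 (EXEC): [IRQ0] PC=1: INC 2 -> ACC=15
Event 12 (EXEC): [IRQ0] PC=2: IRET -> resume MAIN at PC=0 (depth now 0)
Event 13 (INT 0): INT 0 arrives: push (MAIN, PC=0), enter IRQ0 at PC=0 (depth now 1)
Event 14 (EXEC): [IRQ0] PC=0: INC 3 -> ACC=18
Event 15 (EXEC): [IRQ0] PC=1: INC 2 -> ACC=20
Event 16 (EXEC): [IRQ0] PC=2: IRET -> resume MAIN at PC=0 (depth now 0)
Event 17 (EXEC): [MAIN] PC=0: INC 1 -> ACC=21
Event 18 (EXEC): [MAIN] PC=1: NOP
Event 19 (EXEC): [MAIN] PC=2: INC 1 -> ACC=22
Event 20 (EXEC): [MAIN] PC=3: INC 2 -> ACC=24
Event 21 (EXEC): [MAIN] PC=4: NOP
Event 22 (EXEC): [MAIN] PC=5: NOP
Event 23 (EXEC): [MAIN] PC=6: INC 3 -> ACC=27
Event 24 (EXEC): [MAIN] PC=7: HALT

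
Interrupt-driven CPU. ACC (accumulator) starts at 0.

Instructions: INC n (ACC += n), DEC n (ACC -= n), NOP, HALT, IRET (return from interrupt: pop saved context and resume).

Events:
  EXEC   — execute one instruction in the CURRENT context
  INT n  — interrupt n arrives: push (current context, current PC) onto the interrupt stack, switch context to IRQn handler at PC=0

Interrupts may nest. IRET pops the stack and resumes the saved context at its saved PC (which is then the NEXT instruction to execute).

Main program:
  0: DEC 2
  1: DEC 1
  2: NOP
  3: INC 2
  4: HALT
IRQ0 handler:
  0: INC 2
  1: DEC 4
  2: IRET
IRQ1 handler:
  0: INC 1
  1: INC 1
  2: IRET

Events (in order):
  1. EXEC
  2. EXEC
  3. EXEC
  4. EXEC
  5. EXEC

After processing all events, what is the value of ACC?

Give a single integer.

Event 1 (EXEC): [MAIN] PC=0: DEC 2 -> ACC=-2
Event 2 (EXEC): [MAIN] PC=1: DEC 1 -> ACC=-3
Event 3 (EXEC): [MAIN] PC=2: NOP
Event 4 (EXEC): [MAIN] PC=3: INC 2 -> ACC=-1
Event 5 (EXEC): [MAIN] PC=4: HALT

Answer: -1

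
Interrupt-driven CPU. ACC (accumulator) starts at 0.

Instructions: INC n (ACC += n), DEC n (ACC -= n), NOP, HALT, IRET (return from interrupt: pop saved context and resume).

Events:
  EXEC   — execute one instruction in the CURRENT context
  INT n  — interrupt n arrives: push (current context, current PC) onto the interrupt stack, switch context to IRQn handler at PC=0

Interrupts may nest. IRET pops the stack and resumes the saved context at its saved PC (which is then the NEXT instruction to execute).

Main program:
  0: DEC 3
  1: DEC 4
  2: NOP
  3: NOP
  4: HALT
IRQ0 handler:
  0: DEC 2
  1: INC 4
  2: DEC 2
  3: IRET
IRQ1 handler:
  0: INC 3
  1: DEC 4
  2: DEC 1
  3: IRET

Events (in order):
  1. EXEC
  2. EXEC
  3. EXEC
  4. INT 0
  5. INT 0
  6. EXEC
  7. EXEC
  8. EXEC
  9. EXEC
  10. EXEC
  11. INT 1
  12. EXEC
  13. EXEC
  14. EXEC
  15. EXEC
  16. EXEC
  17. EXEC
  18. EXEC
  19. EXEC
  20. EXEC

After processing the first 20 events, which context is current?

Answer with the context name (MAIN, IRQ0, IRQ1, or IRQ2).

Answer: MAIN

Derivation:
Event 1 (EXEC): [MAIN] PC=0: DEC 3 -> ACC=-3
Event 2 (EXEC): [MAIN] PC=1: DEC 4 -> ACC=-7
Event 3 (EXEC): [MAIN] PC=2: NOP
Event 4 (INT 0): INT 0 arrives: push (MAIN, PC=3), enter IRQ0 at PC=0 (depth now 1)
Event 5 (INT 0): INT 0 arrives: push (IRQ0, PC=0), enter IRQ0 at PC=0 (depth now 2)
Event 6 (EXEC): [IRQ0] PC=0: DEC 2 -> ACC=-9
Event 7 (EXEC): [IRQ0] PC=1: INC 4 -> ACC=-5
Event 8 (EXEC): [IRQ0] PC=2: DEC 2 -> ACC=-7
Event 9 (EXEC): [IRQ0] PC=3: IRET -> resume IRQ0 at PC=0 (depth now 1)
Event 10 (EXEC): [IRQ0] PC=0: DEC 2 -> ACC=-9
Event 11 (INT 1): INT 1 arrives: push (IRQ0, PC=1), enter IRQ1 at PC=0 (depth now 2)
Event 12 (EXEC): [IRQ1] PC=0: INC 3 -> ACC=-6
Event 13 (EXEC): [IRQ1] PC=1: DEC 4 -> ACC=-10
Event 14 (EXEC): [IRQ1] PC=2: DEC 1 -> ACC=-11
Event 15 (EXEC): [IRQ1] PC=3: IRET -> resume IRQ0 at PC=1 (depth now 1)
Event 16 (EXEC): [IRQ0] PC=1: INC 4 -> ACC=-7
Event 17 (EXEC): [IRQ0] PC=2: DEC 2 -> ACC=-9
Event 18 (EXEC): [IRQ0] PC=3: IRET -> resume MAIN at PC=3 (depth now 0)
Event 19 (EXEC): [MAIN] PC=3: NOP
Event 20 (EXEC): [MAIN] PC=4: HALT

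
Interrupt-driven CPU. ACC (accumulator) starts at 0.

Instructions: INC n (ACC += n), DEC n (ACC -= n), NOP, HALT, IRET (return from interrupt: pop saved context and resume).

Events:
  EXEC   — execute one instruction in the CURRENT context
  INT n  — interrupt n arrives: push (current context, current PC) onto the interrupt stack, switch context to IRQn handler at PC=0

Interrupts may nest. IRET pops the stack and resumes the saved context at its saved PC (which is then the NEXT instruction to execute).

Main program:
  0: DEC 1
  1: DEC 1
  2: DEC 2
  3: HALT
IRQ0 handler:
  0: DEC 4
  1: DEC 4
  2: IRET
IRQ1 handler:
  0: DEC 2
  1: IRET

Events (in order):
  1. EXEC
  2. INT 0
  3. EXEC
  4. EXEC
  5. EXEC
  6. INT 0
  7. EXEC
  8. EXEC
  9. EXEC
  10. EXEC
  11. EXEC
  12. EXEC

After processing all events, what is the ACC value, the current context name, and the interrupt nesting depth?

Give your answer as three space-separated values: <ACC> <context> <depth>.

Answer: -20 MAIN 0

Derivation:
Event 1 (EXEC): [MAIN] PC=0: DEC 1 -> ACC=-1
Event 2 (INT 0): INT 0 arrives: push (MAIN, PC=1), enter IRQ0 at PC=0 (depth now 1)
Event 3 (EXEC): [IRQ0] PC=0: DEC 4 -> ACC=-5
Event 4 (EXEC): [IRQ0] PC=1: DEC 4 -> ACC=-9
Event 5 (EXEC): [IRQ0] PC=2: IRET -> resume MAIN at PC=1 (depth now 0)
Event 6 (INT 0): INT 0 arrives: push (MAIN, PC=1), enter IRQ0 at PC=0 (depth now 1)
Event 7 (EXEC): [IRQ0] PC=0: DEC 4 -> ACC=-13
Event 8 (EXEC): [IRQ0] PC=1: DEC 4 -> ACC=-17
Event 9 (EXEC): [IRQ0] PC=2: IRET -> resume MAIN at PC=1 (depth now 0)
Event 10 (EXEC): [MAIN] PC=1: DEC 1 -> ACC=-18
Event 11 (EXEC): [MAIN] PC=2: DEC 2 -> ACC=-20
Event 12 (EXEC): [MAIN] PC=3: HALT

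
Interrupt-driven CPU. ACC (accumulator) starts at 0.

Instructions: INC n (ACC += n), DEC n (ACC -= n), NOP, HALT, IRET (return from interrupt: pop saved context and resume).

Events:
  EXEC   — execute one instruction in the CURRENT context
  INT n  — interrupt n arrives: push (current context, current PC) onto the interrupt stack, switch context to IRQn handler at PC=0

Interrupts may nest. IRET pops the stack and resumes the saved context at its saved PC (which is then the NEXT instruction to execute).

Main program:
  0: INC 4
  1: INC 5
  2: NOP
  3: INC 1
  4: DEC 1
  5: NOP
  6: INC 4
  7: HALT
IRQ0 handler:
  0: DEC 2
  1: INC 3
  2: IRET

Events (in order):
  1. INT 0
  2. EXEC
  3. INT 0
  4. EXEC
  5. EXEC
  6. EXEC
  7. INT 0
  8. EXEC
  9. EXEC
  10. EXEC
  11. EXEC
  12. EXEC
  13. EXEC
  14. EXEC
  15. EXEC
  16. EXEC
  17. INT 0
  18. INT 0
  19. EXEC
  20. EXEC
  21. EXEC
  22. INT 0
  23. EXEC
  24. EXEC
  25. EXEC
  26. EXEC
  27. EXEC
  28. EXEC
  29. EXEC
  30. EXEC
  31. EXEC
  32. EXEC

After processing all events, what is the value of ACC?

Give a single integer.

Answer: 19

Derivation:
Event 1 (INT 0): INT 0 arrives: push (MAIN, PC=0), enter IRQ0 at PC=0 (depth now 1)
Event 2 (EXEC): [IRQ0] PC=0: DEC 2 -> ACC=-2
Event 3 (INT 0): INT 0 arrives: push (IRQ0, PC=1), enter IRQ0 at PC=0 (depth now 2)
Event 4 (EXEC): [IRQ0] PC=0: DEC 2 -> ACC=-4
Event 5 (EXEC): [IRQ0] PC=1: INC 3 -> ACC=-1
Event 6 (EXEC): [IRQ0] PC=2: IRET -> resume IRQ0 at PC=1 (depth now 1)
Event 7 (INT 0): INT 0 arrives: push (IRQ0, PC=1), enter IRQ0 at PC=0 (depth now 2)
Event 8 (EXEC): [IRQ0] PC=0: DEC 2 -> ACC=-3
Event 9 (EXEC): [IRQ0] PC=1: INC 3 -> ACC=0
Event 10 (EXEC): [IRQ0] PC=2: IRET -> resume IRQ0 at PC=1 (depth now 1)
Event 11 (EXEC): [IRQ0] PC=1: INC 3 -> ACC=3
Event 12 (EXEC): [IRQ0] PC=2: IRET -> resume MAIN at PC=0 (depth now 0)
Event 13 (EXEC): [MAIN] PC=0: INC 4 -> ACC=7
Event 14 (EXEC): [MAIN] PC=1: INC 5 -> ACC=12
Event 15 (EXEC): [MAIN] PC=2: NOP
Event 16 (EXEC): [MAIN] PC=3: INC 1 -> ACC=13
Event 17 (INT 0): INT 0 arrives: push (MAIN, PC=4), enter IRQ0 at PC=0 (depth now 1)
Event 18 (INT 0): INT 0 arrives: push (IRQ0, PC=0), enter IRQ0 at PC=0 (depth now 2)
Event 19 (EXEC): [IRQ0] PC=0: DEC 2 -> ACC=11
Event 20 (EXEC): [IRQ0] PC=1: INC 3 -> ACC=14
Event 21 (EXEC): [IRQ0] PC=2: IRET -> resume IRQ0 at PC=0 (depth now 1)
Event 22 (INT 0): INT 0 arrives: push (IRQ0, PC=0), enter IRQ0 at PC=0 (depth now 2)
Event 23 (EXEC): [IRQ0] PC=0: DEC 2 -> ACC=12
Event 24 (EXEC): [IRQ0] PC=1: INC 3 -> ACC=15
Event 25 (EXEC): [IRQ0] PC=2: IRET -> resume IRQ0 at PC=0 (depth now 1)
Event 26 (EXEC): [IRQ0] PC=0: DEC 2 -> ACC=13
Event 27 (EXEC): [IRQ0] PC=1: INC 3 -> ACC=16
Event 28 (EXEC): [IRQ0] PC=2: IRET -> resume MAIN at PC=4 (depth now 0)
Event 29 (EXEC): [MAIN] PC=4: DEC 1 -> ACC=15
Event 30 (EXEC): [MAIN] PC=5: NOP
Event 31 (EXEC): [MAIN] PC=6: INC 4 -> ACC=19
Event 32 (EXEC): [MAIN] PC=7: HALT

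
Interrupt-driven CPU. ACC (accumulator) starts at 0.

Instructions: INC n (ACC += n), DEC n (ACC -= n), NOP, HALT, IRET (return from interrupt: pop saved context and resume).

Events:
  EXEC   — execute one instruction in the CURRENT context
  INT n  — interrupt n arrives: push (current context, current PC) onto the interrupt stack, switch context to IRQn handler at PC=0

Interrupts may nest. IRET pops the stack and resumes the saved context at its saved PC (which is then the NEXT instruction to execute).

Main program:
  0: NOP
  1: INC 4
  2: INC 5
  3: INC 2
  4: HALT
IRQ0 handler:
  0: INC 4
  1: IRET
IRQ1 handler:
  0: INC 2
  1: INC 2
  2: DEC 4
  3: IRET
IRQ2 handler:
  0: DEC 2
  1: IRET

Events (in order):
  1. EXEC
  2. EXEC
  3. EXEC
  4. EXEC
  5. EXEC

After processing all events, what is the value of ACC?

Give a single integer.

Event 1 (EXEC): [MAIN] PC=0: NOP
Event 2 (EXEC): [MAIN] PC=1: INC 4 -> ACC=4
Event 3 (EXEC): [MAIN] PC=2: INC 5 -> ACC=9
Event 4 (EXEC): [MAIN] PC=3: INC 2 -> ACC=11
Event 5 (EXEC): [MAIN] PC=4: HALT

Answer: 11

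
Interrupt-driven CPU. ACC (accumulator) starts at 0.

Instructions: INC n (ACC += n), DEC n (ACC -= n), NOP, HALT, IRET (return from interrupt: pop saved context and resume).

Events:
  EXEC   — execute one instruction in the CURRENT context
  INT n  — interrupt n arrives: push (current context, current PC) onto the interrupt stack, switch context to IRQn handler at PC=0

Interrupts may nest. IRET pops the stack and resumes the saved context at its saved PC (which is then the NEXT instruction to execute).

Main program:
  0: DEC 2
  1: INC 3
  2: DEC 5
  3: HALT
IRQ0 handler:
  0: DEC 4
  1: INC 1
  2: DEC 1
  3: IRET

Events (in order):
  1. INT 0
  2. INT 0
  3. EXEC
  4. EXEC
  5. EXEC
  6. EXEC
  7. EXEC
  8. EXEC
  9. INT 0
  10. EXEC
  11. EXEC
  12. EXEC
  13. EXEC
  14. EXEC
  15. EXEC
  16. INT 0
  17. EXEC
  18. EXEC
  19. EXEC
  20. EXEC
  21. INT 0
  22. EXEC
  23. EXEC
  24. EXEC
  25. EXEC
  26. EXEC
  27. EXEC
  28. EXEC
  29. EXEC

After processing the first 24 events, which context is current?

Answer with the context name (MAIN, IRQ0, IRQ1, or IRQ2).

Answer: IRQ0

Derivation:
Event 1 (INT 0): INT 0 arrives: push (MAIN, PC=0), enter IRQ0 at PC=0 (depth now 1)
Event 2 (INT 0): INT 0 arrives: push (IRQ0, PC=0), enter IRQ0 at PC=0 (depth now 2)
Event 3 (EXEC): [IRQ0] PC=0: DEC 4 -> ACC=-4
Event 4 (EXEC): [IRQ0] PC=1: INC 1 -> ACC=-3
Event 5 (EXEC): [IRQ0] PC=2: DEC 1 -> ACC=-4
Event 6 (EXEC): [IRQ0] PC=3: IRET -> resume IRQ0 at PC=0 (depth now 1)
Event 7 (EXEC): [IRQ0] PC=0: DEC 4 -> ACC=-8
Event 8 (EXEC): [IRQ0] PC=1: INC 1 -> ACC=-7
Event 9 (INT 0): INT 0 arrives: push (IRQ0, PC=2), enter IRQ0 at PC=0 (depth now 2)
Event 10 (EXEC): [IRQ0] PC=0: DEC 4 -> ACC=-11
Event 11 (EXEC): [IRQ0] PC=1: INC 1 -> ACC=-10
Event 12 (EXEC): [IRQ0] PC=2: DEC 1 -> ACC=-11
Event 13 (EXEC): [IRQ0] PC=3: IRET -> resume IRQ0 at PC=2 (depth now 1)
Event 14 (EXEC): [IRQ0] PC=2: DEC 1 -> ACC=-12
Event 15 (EXEC): [IRQ0] PC=3: IRET -> resume MAIN at PC=0 (depth now 0)
Event 16 (INT 0): INT 0 arrives: push (MAIN, PC=0), enter IRQ0 at PC=0 (depth now 1)
Event 17 (EXEC): [IRQ0] PC=0: DEC 4 -> ACC=-16
Event 18 (EXEC): [IRQ0] PC=1: INC 1 -> ACC=-15
Event 19 (EXEC): [IRQ0] PC=2: DEC 1 -> ACC=-16
Event 20 (EXEC): [IRQ0] PC=3: IRET -> resume MAIN at PC=0 (depth now 0)
Event 21 (INT 0): INT 0 arrives: push (MAIN, PC=0), enter IRQ0 at PC=0 (depth now 1)
Event 22 (EXEC): [IRQ0] PC=0: DEC 4 -> ACC=-20
Event 23 (EXEC): [IRQ0] PC=1: INC 1 -> ACC=-19
Event 24 (EXEC): [IRQ0] PC=2: DEC 1 -> ACC=-20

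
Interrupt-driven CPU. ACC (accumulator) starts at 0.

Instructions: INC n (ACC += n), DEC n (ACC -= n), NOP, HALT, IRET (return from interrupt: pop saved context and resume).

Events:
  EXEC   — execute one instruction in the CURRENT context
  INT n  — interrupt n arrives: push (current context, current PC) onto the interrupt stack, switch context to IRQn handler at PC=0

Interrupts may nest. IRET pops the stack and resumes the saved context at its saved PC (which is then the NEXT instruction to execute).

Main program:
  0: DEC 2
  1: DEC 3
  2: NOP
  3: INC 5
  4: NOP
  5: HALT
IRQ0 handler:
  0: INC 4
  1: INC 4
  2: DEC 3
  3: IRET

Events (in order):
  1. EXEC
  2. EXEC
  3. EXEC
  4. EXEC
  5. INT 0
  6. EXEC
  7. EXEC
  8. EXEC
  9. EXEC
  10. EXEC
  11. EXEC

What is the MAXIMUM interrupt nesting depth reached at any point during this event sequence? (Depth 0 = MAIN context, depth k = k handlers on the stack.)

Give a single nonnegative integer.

Answer: 1

Derivation:
Event 1 (EXEC): [MAIN] PC=0: DEC 2 -> ACC=-2 [depth=0]
Event 2 (EXEC): [MAIN] PC=1: DEC 3 -> ACC=-5 [depth=0]
Event 3 (EXEC): [MAIN] PC=2: NOP [depth=0]
Event 4 (EXEC): [MAIN] PC=3: INC 5 -> ACC=0 [depth=0]
Event 5 (INT 0): INT 0 arrives: push (MAIN, PC=4), enter IRQ0 at PC=0 (depth now 1) [depth=1]
Event 6 (EXEC): [IRQ0] PC=0: INC 4 -> ACC=4 [depth=1]
Event 7 (EXEC): [IRQ0] PC=1: INC 4 -> ACC=8 [depth=1]
Event 8 (EXEC): [IRQ0] PC=2: DEC 3 -> ACC=5 [depth=1]
Event 9 (EXEC): [IRQ0] PC=3: IRET -> resume MAIN at PC=4 (depth now 0) [depth=0]
Event 10 (EXEC): [MAIN] PC=4: NOP [depth=0]
Event 11 (EXEC): [MAIN] PC=5: HALT [depth=0]
Max depth observed: 1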